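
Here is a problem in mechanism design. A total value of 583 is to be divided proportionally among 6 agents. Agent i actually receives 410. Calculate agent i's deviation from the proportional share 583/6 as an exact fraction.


Step 1: Proportional share = 583/6
Step 2: Agent's actual allocation = 410
Step 3: Excess = 410 - 583/6 = 1877/6

1877/6


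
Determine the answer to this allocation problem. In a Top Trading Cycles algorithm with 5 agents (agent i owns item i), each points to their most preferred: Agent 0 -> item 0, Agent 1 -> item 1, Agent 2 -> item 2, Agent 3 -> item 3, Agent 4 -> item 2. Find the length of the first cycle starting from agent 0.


Step 1: Trace the pointer graph from agent 0: 0 -> 0
Step 2: A cycle is detected when we revisit agent 0
Step 3: The cycle is: 0 -> 0
Step 4: Cycle length = 1

1


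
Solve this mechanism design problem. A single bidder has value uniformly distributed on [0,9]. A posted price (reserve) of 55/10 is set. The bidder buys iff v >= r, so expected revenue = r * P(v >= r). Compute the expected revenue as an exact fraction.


Step 1: Posted price r = 11/2, value support [0,9]
Step 2: P(v >= r) = (9 - 11/2)/9 = 7/18
Step 3: Expected revenue = r * P(v >= r) = 11/2 * 7/18
Step 4: Revenue = 77/36

77/36


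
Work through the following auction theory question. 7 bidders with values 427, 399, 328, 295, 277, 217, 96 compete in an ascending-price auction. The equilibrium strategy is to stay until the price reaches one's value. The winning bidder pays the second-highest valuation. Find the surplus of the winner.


Step 1: Identify the highest value: 427
Step 2: Identify the second-highest value: 399
Step 3: The final price = second-highest value = 399
Step 4: Surplus = 427 - 399 = 28

28


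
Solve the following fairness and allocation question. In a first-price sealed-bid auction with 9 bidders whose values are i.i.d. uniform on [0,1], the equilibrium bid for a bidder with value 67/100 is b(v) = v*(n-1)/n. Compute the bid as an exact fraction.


Step 1: The symmetric BNE bidding function is b(v) = v * (n-1) / n
Step 2: Substitute v = 67/100 and n = 9
Step 3: b = 67/100 * 8/9
Step 4: b = 134/225

134/225


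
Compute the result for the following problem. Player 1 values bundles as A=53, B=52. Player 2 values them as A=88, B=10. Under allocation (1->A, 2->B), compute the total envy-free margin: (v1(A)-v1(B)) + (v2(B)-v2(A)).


Step 1: Player 1's margin = v1(A) - v1(B) = 53 - 52 = 1
Step 2: Player 2's margin = v2(B) - v2(A) = 10 - 88 = -78
Step 3: Total margin = 1 + -78 = -77

-77


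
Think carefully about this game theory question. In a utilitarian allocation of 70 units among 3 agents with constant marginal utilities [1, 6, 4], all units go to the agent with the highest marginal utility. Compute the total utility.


Step 1: The marginal utilities are [1, 6, 4]
Step 2: The highest marginal utility is 6
Step 3: All 70 units go to that agent
Step 4: Total utility = 6 * 70 = 420

420


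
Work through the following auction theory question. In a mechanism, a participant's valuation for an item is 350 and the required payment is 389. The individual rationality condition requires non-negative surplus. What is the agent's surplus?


Step 1: Surplus = value - payment = 350 - 389 = -39
Step 2: IR is violated (surplus < 0)

-39


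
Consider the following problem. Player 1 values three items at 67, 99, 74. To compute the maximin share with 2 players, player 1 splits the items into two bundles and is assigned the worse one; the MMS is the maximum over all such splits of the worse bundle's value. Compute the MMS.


Step 1: Item values = 67, 99, 74
Step 2: Enumerate all 2-bundle partitions and take the smaller bundle:
  Partition 1: {67} vs {99,74} -> bundles 67, 173; min = 67
  Partition 2: {99} vs {67,74} -> bundles 99, 141; min = 99
  Partition 3: {74} vs {67,99} -> bundles 74, 166; min = 74
Step 3: MMS = max(67, 99, 74) = 99

99


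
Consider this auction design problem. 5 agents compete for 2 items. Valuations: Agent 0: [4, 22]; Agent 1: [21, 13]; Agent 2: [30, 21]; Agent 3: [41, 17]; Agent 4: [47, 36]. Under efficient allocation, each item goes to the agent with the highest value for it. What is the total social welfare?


Step 1: For each item, find the maximum value among all agents.
Step 2: Item 0 -> Agent 4 (value 47)
Step 3: Item 1 -> Agent 4 (value 36)
Step 4: Total welfare = 47 + 36 = 83

83


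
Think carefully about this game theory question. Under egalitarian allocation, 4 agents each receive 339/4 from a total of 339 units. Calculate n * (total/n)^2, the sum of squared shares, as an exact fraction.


Step 1: Each agent's share = 339/4
Step 2: Square of each share = (339/4)^2 = 114921/16
Step 3: Sum of squares = 4 * 114921/16 = 114921/4

114921/4


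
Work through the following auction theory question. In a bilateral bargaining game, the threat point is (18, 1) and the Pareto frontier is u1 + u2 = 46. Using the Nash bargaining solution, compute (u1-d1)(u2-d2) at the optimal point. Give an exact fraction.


Step 1: The Nash solution splits surplus symmetrically above the disagreement point
Step 2: u1 = (total + d1 - d2)/2 = (46 + 18 - 1)/2 = 63/2
Step 3: u2 = (total - d1 + d2)/2 = (46 - 18 + 1)/2 = 29/2
Step 4: Nash product = (63/2 - 18) * (29/2 - 1)
Step 5: = 27/2 * 27/2 = 729/4

729/4


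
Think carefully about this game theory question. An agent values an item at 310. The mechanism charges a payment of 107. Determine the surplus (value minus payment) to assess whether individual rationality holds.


Step 1: Surplus = value - payment = 310 - 107 = 203
Step 2: IR is satisfied (surplus >= 0)

203


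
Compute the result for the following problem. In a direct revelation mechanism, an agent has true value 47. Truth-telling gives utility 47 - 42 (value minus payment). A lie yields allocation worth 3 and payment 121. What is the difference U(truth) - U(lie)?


Step 1: U(truth) = value - payment = 47 - 42 = 5
Step 2: U(lie) = allocation - payment = 3 - 121 = -118
Step 3: IC gap = 5 - (-118) = 123

123


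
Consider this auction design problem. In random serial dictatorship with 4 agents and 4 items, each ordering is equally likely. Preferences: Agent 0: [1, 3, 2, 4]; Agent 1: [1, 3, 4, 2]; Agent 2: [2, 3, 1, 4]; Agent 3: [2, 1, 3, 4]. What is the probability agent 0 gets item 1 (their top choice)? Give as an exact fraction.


Step 1: Agent 0 wants item 1
Step 2: There are 24 possible orderings of agents
Step 3: In 11 orderings, agent 0 gets item 1
Step 4: Probability = 11/24

11/24


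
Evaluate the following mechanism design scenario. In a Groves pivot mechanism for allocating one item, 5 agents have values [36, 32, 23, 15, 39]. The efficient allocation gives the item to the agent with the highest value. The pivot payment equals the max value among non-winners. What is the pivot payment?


Step 1: The efficient winner is agent 4 with value 39
Step 2: Other agents' values: [36, 32, 23, 15]
Step 3: Pivot payment = max(others) = 36
Step 4: The winner pays 36

36


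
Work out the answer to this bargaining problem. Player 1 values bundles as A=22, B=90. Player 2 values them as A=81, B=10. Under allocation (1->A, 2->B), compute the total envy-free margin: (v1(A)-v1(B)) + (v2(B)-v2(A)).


Step 1: Player 1's margin = v1(A) - v1(B) = 22 - 90 = -68
Step 2: Player 2's margin = v2(B) - v2(A) = 10 - 81 = -71
Step 3: Total margin = -68 + -71 = -139

-139


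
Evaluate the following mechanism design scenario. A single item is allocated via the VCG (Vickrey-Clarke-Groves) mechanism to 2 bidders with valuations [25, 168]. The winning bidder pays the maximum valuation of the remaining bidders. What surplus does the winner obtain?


Step 1: The winner is the agent with the highest value: agent 1 with value 168
Step 2: Values of other agents: [25]
Step 3: VCG payment = max of others' values = 25
Step 4: Surplus = 168 - 25 = 143

143


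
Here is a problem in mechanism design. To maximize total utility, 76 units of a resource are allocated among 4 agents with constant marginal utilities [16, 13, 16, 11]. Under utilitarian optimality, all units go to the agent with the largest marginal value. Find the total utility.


Step 1: The marginal utilities are [16, 13, 16, 11]
Step 2: The highest marginal utility is 16
Step 3: All 76 units go to that agent
Step 4: Total utility = 16 * 76 = 1216

1216


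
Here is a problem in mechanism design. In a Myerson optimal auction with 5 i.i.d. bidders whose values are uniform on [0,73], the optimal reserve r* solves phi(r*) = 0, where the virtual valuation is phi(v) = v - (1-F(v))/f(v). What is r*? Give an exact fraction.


Step 1: For U[0,73], F(v) = v/73 and f(v) = 1/73
Step 2: phi(v) = v - (1 - v/73)/(1/73) = v - (73 - v) = 2v - 73
Step 3: Set phi(r*) = 0: 2r* - 73 = 0
Step 4: r* = 73/2 (the number of bidders n = 5 does not enter)

73/2


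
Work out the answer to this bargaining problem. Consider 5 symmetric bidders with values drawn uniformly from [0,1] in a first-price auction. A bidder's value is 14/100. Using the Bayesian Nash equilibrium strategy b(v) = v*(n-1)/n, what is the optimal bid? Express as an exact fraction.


Step 1: The symmetric BNE bidding function is b(v) = v * (n-1) / n
Step 2: Substitute v = 7/50 and n = 5
Step 3: b = 7/50 * 4/5
Step 4: b = 14/125

14/125


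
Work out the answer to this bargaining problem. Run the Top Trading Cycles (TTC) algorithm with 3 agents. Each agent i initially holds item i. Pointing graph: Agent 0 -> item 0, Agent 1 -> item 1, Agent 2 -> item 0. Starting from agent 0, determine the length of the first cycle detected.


Step 1: Trace the pointer graph from agent 0: 0 -> 0
Step 2: A cycle is detected when we revisit agent 0
Step 3: The cycle is: 0 -> 0
Step 4: Cycle length = 1

1


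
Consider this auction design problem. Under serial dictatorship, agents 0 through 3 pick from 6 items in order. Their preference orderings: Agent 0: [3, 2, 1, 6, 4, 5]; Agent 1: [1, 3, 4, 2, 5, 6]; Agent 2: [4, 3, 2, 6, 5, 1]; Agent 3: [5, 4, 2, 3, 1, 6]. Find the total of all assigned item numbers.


Step 1: Agent 0 picks item 3
Step 2: Agent 1 picks item 1
Step 3: Agent 2 picks item 4
Step 4: Agent 3 picks item 5
Step 5: Sum = 3 + 1 + 4 + 5 = 13

13


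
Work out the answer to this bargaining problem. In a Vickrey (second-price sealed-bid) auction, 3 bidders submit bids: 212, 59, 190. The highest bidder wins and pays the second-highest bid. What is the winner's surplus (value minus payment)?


Step 1: Sort bids in descending order: 212, 190, 59
Step 2: The winning bid is the highest: 212
Step 3: The payment equals the second-highest bid: 190
Step 4: Surplus = winner's bid - payment = 212 - 190 = 22

22


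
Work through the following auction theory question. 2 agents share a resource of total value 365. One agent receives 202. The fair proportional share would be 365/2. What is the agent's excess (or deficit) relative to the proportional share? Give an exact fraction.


Step 1: Proportional share = 365/2
Step 2: Agent's actual allocation = 202
Step 3: Excess = 202 - 365/2 = 39/2

39/2


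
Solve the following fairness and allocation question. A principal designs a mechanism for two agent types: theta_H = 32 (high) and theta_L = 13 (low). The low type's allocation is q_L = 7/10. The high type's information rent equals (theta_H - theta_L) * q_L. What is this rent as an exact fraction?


Step 1: theta_H - theta_L = 32 - 13 = 19
Step 2: Information rent = (theta_H - theta_L) * q_L
Step 3: = 19 * 7/10
Step 4: = 133/10

133/10


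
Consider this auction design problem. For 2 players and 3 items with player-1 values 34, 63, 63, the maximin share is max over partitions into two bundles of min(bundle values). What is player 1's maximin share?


Step 1: Item values = 34, 63, 63
Step 2: Enumerate all 2-bundle partitions and take the smaller bundle:
  Partition 1: {34} vs {63,63} -> bundles 34, 126; min = 34
  Partition 2: {63} vs {34,63} -> bundles 63, 97; min = 63
  Partition 3: {63} vs {34,63} -> bundles 63, 97; min = 63
Step 3: MMS = max(34, 63, 63) = 63

63


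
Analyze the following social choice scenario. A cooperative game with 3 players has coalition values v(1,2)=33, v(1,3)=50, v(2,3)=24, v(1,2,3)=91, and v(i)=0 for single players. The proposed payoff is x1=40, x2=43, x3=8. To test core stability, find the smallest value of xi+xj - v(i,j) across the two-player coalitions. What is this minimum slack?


Step 1: Slack for coalition (1,2): x1+x2 - v12 = 83 - 33 = 50
Step 2: Slack for coalition (1,3): x1+x3 - v13 = 48 - 50 = -2
Step 3: Slack for coalition (2,3): x2+x3 - v23 = 51 - 24 = 27
Step 4: Minimum slack = min(50, -2, 27) = -2, attained by (1,3); coalition (1,3) can block (slack < 0), so the allocation is not in the core

-2


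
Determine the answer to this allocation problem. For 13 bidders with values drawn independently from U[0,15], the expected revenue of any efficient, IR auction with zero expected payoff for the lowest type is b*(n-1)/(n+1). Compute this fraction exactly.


Step 1: By Revenue Equivalence, expected revenue = b*(n-1)/(n+1)
Step 2: Substituting n = 13, b = 15
Step 3: Revenue = 15*(13-1)/(13+1) = 15*12/14
Step 4: Revenue = 180/14 = 90/7

90/7


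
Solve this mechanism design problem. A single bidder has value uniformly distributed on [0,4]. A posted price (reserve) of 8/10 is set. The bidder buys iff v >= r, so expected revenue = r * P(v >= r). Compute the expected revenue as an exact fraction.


Step 1: Posted price r = 4/5, value support [0,4]
Step 2: P(v >= r) = (4 - 4/5)/4 = 4/5
Step 3: Expected revenue = r * P(v >= r) = 4/5 * 4/5
Step 4: Revenue = 16/25

16/25


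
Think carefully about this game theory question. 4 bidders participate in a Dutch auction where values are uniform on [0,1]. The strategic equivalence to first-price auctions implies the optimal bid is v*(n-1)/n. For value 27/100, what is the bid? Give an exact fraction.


Step 1: Dutch auctions are strategically equivalent to first-price auctions
Step 2: The equilibrium bid is b(v) = v*(n-1)/n
Step 3: b = 27/100 * 3/4
Step 4: b = 81/400

81/400


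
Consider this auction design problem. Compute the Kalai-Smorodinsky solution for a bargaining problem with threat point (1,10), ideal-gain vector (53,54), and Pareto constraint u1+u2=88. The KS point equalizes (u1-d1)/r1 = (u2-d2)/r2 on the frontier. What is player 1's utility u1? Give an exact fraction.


Step 1: At the KS point, (u1-d1)/r1 = (u2-d2)/r2 = t and u1+u2 = 88
Step 2: u1 = d1 + r1*t and u2 = d2 + r2*t, so (d1 + r1*t) + (d2 + r2*t) = 88
Step 3: t = (88 - 1 - 10)/(53 + 54) = 77/107
Step 4: u1 = d1 + r1*t = 1 + 53 * 77/107 = 4188/107
Step 5: (Check: u2 = d2 + r2*t = 5228/107; u1+u2 = 4188/107 + 5228/107 = 88, on the frontier.)

4188/107


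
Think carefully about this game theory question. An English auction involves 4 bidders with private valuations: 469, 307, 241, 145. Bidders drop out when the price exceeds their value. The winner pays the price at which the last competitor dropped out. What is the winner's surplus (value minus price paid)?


Step 1: Identify the highest value: 469
Step 2: Identify the second-highest value: 307
Step 3: The final price = second-highest value = 307
Step 4: Surplus = 469 - 307 = 162

162


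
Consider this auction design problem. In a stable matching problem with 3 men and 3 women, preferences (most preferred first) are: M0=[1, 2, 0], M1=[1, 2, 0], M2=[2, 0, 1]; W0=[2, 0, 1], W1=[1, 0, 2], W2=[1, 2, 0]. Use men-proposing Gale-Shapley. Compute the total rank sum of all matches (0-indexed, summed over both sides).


Step 1: Run Gale-Shapley (men propose, women hold best offer):
  M0 proposes to W1; she accepts
  M1 proposes to W1; she switches from M0
  M2 proposes to W2; she accepts
  M0 proposes to W2; rejected
  M0 proposes to W0; she accepts
Step 2: Final matching: W0-M0, W1-M1, W2-M2
Step 3: 0-indexed ranks (man's rank of his match, then woman's): 2 + 1 + 0 + 0 + 0 + 1
Step 4: Total rank sum = 4

4


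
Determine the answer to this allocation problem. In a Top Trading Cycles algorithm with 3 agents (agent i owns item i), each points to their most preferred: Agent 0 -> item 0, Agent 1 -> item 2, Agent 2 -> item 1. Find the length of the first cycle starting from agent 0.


Step 1: Trace the pointer graph from agent 0: 0 -> 0
Step 2: A cycle is detected when we revisit agent 0
Step 3: The cycle is: 0 -> 0
Step 4: Cycle length = 1

1


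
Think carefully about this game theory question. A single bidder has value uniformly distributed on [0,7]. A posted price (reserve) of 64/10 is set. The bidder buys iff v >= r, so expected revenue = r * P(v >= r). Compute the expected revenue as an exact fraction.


Step 1: Posted price r = 32/5, value support [0,7]
Step 2: P(v >= r) = (7 - 32/5)/7 = 3/35
Step 3: Expected revenue = r * P(v >= r) = 32/5 * 3/35
Step 4: Revenue = 96/175

96/175


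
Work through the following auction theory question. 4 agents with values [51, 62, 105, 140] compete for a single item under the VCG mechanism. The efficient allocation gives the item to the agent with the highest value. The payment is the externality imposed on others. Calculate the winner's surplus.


Step 1: The winner is the agent with the highest value: agent 3 with value 140
Step 2: Values of other agents: [51, 62, 105]
Step 3: VCG payment = max of others' values = 105
Step 4: Surplus = 140 - 105 = 35

35


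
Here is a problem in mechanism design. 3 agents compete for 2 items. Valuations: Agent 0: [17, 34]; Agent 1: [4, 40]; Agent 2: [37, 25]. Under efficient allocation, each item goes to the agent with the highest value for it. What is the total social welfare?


Step 1: For each item, find the maximum value among all agents.
Step 2: Item 0 -> Agent 2 (value 37)
Step 3: Item 1 -> Agent 1 (value 40)
Step 4: Total welfare = 37 + 40 = 77

77


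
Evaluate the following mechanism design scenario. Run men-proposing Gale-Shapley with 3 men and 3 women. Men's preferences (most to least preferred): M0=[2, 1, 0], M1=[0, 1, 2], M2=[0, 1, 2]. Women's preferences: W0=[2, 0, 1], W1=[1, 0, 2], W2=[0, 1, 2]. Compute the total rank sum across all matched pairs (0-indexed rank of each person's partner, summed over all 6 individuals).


Step 1: Run Gale-Shapley (men propose, women hold best offer):
  M0 proposes to W2; she accepts
  M1 proposes to W0; she accepts
  M2 proposes to W0; she switches from M1
  M1 proposes to W1; she accepts
Step 2: Final matching: W0-M2, W1-M1, W2-M0
Step 3: 0-indexed ranks (man's rank of his match, then woman's): 0 + 0 + 1 + 0 + 0 + 0
Step 4: Total rank sum = 1

1


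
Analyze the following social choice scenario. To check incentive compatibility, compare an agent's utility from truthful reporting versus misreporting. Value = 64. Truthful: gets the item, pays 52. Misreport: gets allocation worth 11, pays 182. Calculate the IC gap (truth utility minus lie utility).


Step 1: U(truth) = value - payment = 64 - 52 = 12
Step 2: U(lie) = allocation - payment = 11 - 182 = -171
Step 3: IC gap = 12 - (-171) = 183

183


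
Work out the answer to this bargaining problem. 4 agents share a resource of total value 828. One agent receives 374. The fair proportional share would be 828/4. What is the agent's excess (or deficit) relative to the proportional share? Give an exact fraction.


Step 1: Proportional share = 828/4 = 207
Step 2: Agent's actual allocation = 374
Step 3: Excess = 374 - 207 = 167

167


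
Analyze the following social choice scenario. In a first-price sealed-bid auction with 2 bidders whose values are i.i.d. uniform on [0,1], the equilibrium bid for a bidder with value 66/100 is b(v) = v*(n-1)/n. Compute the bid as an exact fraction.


Step 1: The symmetric BNE bidding function is b(v) = v * (n-1) / n
Step 2: Substitute v = 33/50 and n = 2
Step 3: b = 33/50 * 1/2
Step 4: b = 33/100

33/100


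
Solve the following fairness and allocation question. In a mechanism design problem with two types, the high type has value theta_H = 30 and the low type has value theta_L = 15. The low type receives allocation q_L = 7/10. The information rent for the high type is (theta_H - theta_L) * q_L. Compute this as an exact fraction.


Step 1: theta_H - theta_L = 30 - 15 = 15
Step 2: Information rent = (theta_H - theta_L) * q_L
Step 3: = 15 * 7/10
Step 4: = 21/2

21/2


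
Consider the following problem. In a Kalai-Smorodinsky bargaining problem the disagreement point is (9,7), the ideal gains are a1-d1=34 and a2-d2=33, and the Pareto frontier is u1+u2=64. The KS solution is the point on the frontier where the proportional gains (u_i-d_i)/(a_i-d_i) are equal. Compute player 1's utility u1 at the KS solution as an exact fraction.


Step 1: At the KS point, (u1-d1)/r1 = (u2-d2)/r2 = t and u1+u2 = 64
Step 2: u1 = d1 + r1*t and u2 = d2 + r2*t, so (d1 + r1*t) + (d2 + r2*t) = 64
Step 3: t = (64 - 9 - 7)/(34 + 33) = 48/67
Step 4: u1 = d1 + r1*t = 9 + 34 * 48/67 = 2235/67
Step 5: (Check: u2 = d2 + r2*t = 2053/67; u1+u2 = 2235/67 + 2053/67 = 64, on the frontier.)

2235/67


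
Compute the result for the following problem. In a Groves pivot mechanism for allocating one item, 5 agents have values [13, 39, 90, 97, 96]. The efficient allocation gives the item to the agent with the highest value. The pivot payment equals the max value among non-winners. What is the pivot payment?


Step 1: The efficient winner is agent 3 with value 97
Step 2: Other agents' values: [13, 39, 90, 96]
Step 3: Pivot payment = max(others) = 96
Step 4: The winner pays 96

96


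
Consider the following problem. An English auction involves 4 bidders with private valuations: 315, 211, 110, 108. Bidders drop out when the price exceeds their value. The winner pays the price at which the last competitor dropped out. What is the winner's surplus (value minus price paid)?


Step 1: Identify the highest value: 315
Step 2: Identify the second-highest value: 211
Step 3: The final price = second-highest value = 211
Step 4: Surplus = 315 - 211 = 104

104


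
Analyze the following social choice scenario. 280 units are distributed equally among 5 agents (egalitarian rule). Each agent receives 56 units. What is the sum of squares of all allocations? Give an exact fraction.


Step 1: Each agent's share = 280/5 = 56
Step 2: Square of each share = (56)^2 = 3136
Step 3: Sum of squares = 5 * 3136 = 15680

15680


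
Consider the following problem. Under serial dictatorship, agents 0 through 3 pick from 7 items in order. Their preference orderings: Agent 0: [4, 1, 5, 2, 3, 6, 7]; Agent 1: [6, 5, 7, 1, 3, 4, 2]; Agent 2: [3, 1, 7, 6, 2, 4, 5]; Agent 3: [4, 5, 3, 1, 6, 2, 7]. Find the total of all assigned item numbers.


Step 1: Agent 0 picks item 4
Step 2: Agent 1 picks item 6
Step 3: Agent 2 picks item 3
Step 4: Agent 3 picks item 5
Step 5: Sum = 4 + 6 + 3 + 5 = 18

18


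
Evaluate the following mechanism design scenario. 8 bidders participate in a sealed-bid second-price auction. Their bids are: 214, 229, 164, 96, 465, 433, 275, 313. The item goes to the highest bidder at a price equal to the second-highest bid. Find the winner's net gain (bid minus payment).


Step 1: Sort bids in descending order: 465, 433, 313, 275, 229, 214, 164, 96
Step 2: The winning bid is the highest: 465
Step 3: The payment equals the second-highest bid: 433
Step 4: Surplus = winner's bid - payment = 465 - 433 = 32

32


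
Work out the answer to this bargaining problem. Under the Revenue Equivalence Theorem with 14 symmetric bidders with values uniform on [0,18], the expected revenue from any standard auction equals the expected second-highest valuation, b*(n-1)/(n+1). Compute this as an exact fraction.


Step 1: By Revenue Equivalence, expected revenue = b*(n-1)/(n+1)
Step 2: Substituting n = 14, b = 18
Step 3: Revenue = 18*(14-1)/(14+1) = 18*13/15
Step 4: Revenue = 234/15 = 78/5

78/5


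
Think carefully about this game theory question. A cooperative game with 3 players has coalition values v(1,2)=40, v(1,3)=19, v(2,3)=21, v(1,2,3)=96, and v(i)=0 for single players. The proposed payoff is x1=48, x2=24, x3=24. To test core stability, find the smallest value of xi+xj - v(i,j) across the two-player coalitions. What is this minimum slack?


Step 1: Slack for coalition (1,2): x1+x2 - v12 = 72 - 40 = 32
Step 2: Slack for coalition (1,3): x1+x3 - v13 = 72 - 19 = 53
Step 3: Slack for coalition (2,3): x2+x3 - v23 = 48 - 21 = 27
Step 4: Minimum slack = min(32, 53, 27) = 27, attained by (2,3); no pair can gain by deviating, so the allocation is in the core

27


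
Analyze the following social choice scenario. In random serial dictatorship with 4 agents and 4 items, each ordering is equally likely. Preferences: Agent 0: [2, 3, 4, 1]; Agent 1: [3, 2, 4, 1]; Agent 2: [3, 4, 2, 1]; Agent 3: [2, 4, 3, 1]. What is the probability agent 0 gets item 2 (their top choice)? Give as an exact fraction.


Step 1: Agent 0 wants item 2
Step 2: There are 24 possible orderings of agents
Step 3: In 11 orderings, agent 0 gets item 2
Step 4: Probability = 11/24

11/24


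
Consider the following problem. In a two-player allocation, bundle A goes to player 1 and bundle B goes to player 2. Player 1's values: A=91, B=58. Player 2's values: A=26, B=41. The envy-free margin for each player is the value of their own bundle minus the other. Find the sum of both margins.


Step 1: Player 1's margin = v1(A) - v1(B) = 91 - 58 = 33
Step 2: Player 2's margin = v2(B) - v2(A) = 41 - 26 = 15
Step 3: Total margin = 33 + 15 = 48

48


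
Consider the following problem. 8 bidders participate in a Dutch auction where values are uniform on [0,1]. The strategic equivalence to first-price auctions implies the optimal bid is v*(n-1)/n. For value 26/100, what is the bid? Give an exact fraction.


Step 1: Dutch auctions are strategically equivalent to first-price auctions
Step 2: The equilibrium bid is b(v) = v*(n-1)/n
Step 3: b = 13/50 * 7/8
Step 4: b = 91/400

91/400


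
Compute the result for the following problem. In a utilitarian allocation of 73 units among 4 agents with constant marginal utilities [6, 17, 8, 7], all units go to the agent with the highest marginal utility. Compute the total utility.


Step 1: The marginal utilities are [6, 17, 8, 7]
Step 2: The highest marginal utility is 17
Step 3: All 73 units go to that agent
Step 4: Total utility = 17 * 73 = 1241

1241


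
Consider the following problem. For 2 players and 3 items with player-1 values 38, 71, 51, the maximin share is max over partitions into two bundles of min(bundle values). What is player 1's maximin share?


Step 1: Item values = 38, 71, 51
Step 2: Enumerate all 2-bundle partitions and take the smaller bundle:
  Partition 1: {38} vs {71,51} -> bundles 38, 122; min = 38
  Partition 2: {71} vs {38,51} -> bundles 71, 89; min = 71
  Partition 3: {51} vs {38,71} -> bundles 51, 109; min = 51
Step 3: MMS = max(38, 71, 51) = 71

71


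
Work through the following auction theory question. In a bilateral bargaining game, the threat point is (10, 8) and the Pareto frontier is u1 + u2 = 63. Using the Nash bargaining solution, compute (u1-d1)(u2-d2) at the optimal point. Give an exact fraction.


Step 1: The Nash solution splits surplus symmetrically above the disagreement point
Step 2: u1 = (total + d1 - d2)/2 = (63 + 10 - 8)/2 = 65/2
Step 3: u2 = (total - d1 + d2)/2 = (63 - 10 + 8)/2 = 61/2
Step 4: Nash product = (65/2 - 10) * (61/2 - 8)
Step 5: = 45/2 * 45/2 = 2025/4

2025/4


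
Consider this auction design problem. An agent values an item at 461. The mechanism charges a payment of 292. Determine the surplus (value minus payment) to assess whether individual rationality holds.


Step 1: Surplus = value - payment = 461 - 292 = 169
Step 2: IR is satisfied (surplus >= 0)

169


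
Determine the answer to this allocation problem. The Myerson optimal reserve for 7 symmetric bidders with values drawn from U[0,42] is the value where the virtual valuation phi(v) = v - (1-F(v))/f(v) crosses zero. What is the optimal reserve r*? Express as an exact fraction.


Step 1: For U[0,42], F(v) = v/42 and f(v) = 1/42
Step 2: phi(v) = v - (1 - v/42)/(1/42) = v - (42 - v) = 2v - 42
Step 3: Set phi(r*) = 0: 2r* - 42 = 0
Step 4: r* = 42/2 = 21 (the number of bidders n = 7 does not enter)

21


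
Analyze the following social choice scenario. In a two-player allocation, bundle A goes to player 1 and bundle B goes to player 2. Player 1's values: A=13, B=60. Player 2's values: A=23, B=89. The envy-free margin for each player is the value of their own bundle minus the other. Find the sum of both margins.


Step 1: Player 1's margin = v1(A) - v1(B) = 13 - 60 = -47
Step 2: Player 2's margin = v2(B) - v2(A) = 89 - 23 = 66
Step 3: Total margin = -47 + 66 = 19

19


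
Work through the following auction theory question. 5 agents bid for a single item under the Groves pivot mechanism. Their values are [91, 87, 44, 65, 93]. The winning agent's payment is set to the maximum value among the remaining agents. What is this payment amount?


Step 1: The efficient winner is agent 4 with value 93
Step 2: Other agents' values: [91, 87, 44, 65]
Step 3: Pivot payment = max(others) = 91
Step 4: The winner pays 91

91


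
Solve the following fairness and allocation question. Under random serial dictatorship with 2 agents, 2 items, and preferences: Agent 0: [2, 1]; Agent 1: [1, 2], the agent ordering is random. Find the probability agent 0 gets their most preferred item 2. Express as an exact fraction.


Step 1: Agent 0 wants item 2
Step 2: There are 2 possible orderings of agents
Step 3: In 2 orderings, agent 0 gets item 2
Step 4: Probability = 2/2 = 1

1


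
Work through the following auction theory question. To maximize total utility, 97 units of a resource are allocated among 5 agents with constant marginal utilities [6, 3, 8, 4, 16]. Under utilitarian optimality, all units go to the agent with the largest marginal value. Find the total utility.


Step 1: The marginal utilities are [6, 3, 8, 4, 16]
Step 2: The highest marginal utility is 16
Step 3: All 97 units go to that agent
Step 4: Total utility = 16 * 97 = 1552

1552


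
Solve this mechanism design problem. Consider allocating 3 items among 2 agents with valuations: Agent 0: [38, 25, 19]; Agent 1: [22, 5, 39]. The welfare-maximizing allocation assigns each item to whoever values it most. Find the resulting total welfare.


Step 1: For each item, find the maximum value among all agents.
Step 2: Item 0 -> Agent 0 (value 38)
Step 3: Item 1 -> Agent 0 (value 25)
Step 4: Item 2 -> Agent 1 (value 39)
Step 5: Total welfare = 38 + 25 + 39 = 102

102


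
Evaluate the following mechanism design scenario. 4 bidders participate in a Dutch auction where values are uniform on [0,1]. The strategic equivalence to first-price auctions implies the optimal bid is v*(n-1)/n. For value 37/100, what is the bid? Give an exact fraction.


Step 1: Dutch auctions are strategically equivalent to first-price auctions
Step 2: The equilibrium bid is b(v) = v*(n-1)/n
Step 3: b = 37/100 * 3/4
Step 4: b = 111/400

111/400


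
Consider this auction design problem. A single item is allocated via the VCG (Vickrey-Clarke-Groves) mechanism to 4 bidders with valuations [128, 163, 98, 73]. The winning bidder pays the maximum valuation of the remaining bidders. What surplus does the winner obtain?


Step 1: The winner is the agent with the highest value: agent 1 with value 163
Step 2: Values of other agents: [128, 98, 73]
Step 3: VCG payment = max of others' values = 128
Step 4: Surplus = 163 - 128 = 35

35


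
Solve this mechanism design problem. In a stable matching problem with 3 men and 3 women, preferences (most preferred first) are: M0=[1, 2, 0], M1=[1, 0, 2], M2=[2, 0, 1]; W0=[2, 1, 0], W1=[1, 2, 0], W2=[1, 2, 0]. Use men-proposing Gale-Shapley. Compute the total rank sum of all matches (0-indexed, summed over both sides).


Step 1: Run Gale-Shapley (men propose, women hold best offer):
  M0 proposes to W1; she accepts
  M1 proposes to W1; she switches from M0
  M2 proposes to W2; she accepts
  M0 proposes to W2; rejected
  M0 proposes to W0; she accepts
Step 2: Final matching: W0-M0, W1-M1, W2-M2
Step 3: 0-indexed ranks (man's rank of his match, then woman's): 2 + 2 + 0 + 0 + 0 + 1
Step 4: Total rank sum = 5

5


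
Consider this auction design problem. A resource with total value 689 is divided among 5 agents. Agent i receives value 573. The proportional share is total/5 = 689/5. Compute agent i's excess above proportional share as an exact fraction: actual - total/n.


Step 1: Proportional share = 689/5
Step 2: Agent's actual allocation = 573
Step 3: Excess = 573 - 689/5 = 2176/5

2176/5


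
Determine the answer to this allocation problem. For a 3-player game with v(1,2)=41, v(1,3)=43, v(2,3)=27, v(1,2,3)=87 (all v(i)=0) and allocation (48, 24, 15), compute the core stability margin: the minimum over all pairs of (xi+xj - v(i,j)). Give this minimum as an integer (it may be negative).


Step 1: Slack for coalition (1,2): x1+x2 - v12 = 72 - 41 = 31
Step 2: Slack for coalition (1,3): x1+x3 - v13 = 63 - 43 = 20
Step 3: Slack for coalition (2,3): x2+x3 - v23 = 39 - 27 = 12
Step 4: Minimum slack = min(31, 20, 12) = 12, attained by (2,3); no pair can gain by deviating, so the allocation is in the core

12


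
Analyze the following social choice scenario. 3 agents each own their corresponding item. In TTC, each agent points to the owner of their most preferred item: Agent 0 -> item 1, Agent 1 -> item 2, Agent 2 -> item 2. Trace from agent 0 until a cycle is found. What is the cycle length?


Step 1: Trace the pointer graph from agent 0: 0 -> 1 -> 2 -> 2
Step 2: A cycle is detected when we revisit agent 2
Step 3: The cycle is: 2 -> 2
Step 4: Cycle length = 1

1


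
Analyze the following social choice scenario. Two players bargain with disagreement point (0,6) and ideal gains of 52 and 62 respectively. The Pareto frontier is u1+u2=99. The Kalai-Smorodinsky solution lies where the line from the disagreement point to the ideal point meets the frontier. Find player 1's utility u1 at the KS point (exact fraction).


Step 1: At the KS point, (u1-d1)/r1 = (u2-d2)/r2 = t and u1+u2 = 99
Step 2: u1 = d1 + r1*t and u2 = d2 + r2*t, so (d1 + r1*t) + (d2 + r2*t) = 99
Step 3: t = (99 - 0 - 6)/(52 + 62) = 93/114 = 31/38
Step 4: u1 = d1 + r1*t = 0 + 52 * 31/38 = 806/19
Step 5: (Check: u2 = d2 + r2*t = 1075/19; u1+u2 = 806/19 + 1075/19 = 99, on the frontier.)

806/19


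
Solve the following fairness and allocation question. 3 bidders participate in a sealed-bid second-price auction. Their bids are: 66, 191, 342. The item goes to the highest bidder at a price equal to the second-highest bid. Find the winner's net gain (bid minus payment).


Step 1: Sort bids in descending order: 342, 191, 66
Step 2: The winning bid is the highest: 342
Step 3: The payment equals the second-highest bid: 191
Step 4: Surplus = winner's bid - payment = 342 - 191 = 151

151


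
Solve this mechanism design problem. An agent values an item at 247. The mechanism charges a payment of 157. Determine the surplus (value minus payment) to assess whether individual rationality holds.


Step 1: Surplus = value - payment = 247 - 157 = 90
Step 2: IR is satisfied (surplus >= 0)

90


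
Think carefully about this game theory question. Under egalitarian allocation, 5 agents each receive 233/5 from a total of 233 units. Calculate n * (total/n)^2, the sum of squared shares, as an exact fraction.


Step 1: Each agent's share = 233/5
Step 2: Square of each share = (233/5)^2 = 54289/25
Step 3: Sum of squares = 5 * 54289/25 = 54289/5

54289/5


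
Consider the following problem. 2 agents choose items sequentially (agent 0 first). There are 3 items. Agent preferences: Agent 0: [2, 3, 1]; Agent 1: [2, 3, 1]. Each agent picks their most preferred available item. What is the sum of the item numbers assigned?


Step 1: Agent 0 picks item 2
Step 2: Agent 1 picks item 3
Step 3: Sum = 2 + 3 = 5

5


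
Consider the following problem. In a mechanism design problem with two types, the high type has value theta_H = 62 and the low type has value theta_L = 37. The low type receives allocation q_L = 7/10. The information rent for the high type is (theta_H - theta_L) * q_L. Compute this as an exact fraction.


Step 1: theta_H - theta_L = 62 - 37 = 25
Step 2: Information rent = (theta_H - theta_L) * q_L
Step 3: = 25 * 7/10
Step 4: = 35/2

35/2


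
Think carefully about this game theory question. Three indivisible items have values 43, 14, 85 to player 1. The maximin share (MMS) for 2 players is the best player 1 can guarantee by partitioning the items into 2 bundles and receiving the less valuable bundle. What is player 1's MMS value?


Step 1: Item values = 43, 14, 85
Step 2: Enumerate all 2-bundle partitions and take the smaller bundle:
  Partition 1: {43} vs {14,85} -> bundles 43, 99; min = 43
  Partition 2: {14} vs {43,85} -> bundles 14, 128; min = 14
  Partition 3: {85} vs {43,14} -> bundles 85, 57; min = 57
Step 3: MMS = max(43, 14, 57) = 57

57


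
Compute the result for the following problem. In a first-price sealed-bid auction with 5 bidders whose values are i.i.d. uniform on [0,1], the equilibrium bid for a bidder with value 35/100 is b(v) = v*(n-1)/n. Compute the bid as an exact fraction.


Step 1: The symmetric BNE bidding function is b(v) = v * (n-1) / n
Step 2: Substitute v = 7/20 and n = 5
Step 3: b = 7/20 * 4/5
Step 4: b = 7/25

7/25


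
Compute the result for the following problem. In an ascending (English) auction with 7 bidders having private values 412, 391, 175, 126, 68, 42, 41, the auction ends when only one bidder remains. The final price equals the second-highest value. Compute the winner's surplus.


Step 1: Identify the highest value: 412
Step 2: Identify the second-highest value: 391
Step 3: The final price = second-highest value = 391
Step 4: Surplus = 412 - 391 = 21

21


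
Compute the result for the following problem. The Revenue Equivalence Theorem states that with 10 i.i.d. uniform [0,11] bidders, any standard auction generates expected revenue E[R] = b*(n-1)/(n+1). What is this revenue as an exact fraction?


Step 1: By Revenue Equivalence, expected revenue = b*(n-1)/(n+1)
Step 2: Substituting n = 10, b = 11
Step 3: Revenue = 11*(10-1)/(10+1) = 11*9/11
Step 4: Revenue = 99/11 = 9

9


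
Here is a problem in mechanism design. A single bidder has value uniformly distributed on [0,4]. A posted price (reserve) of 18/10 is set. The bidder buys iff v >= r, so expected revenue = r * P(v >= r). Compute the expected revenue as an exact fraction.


Step 1: Posted price r = 9/5, value support [0,4]
Step 2: P(v >= r) = (4 - 9/5)/4 = 11/20
Step 3: Expected revenue = r * P(v >= r) = 9/5 * 11/20
Step 4: Revenue = 99/100

99/100


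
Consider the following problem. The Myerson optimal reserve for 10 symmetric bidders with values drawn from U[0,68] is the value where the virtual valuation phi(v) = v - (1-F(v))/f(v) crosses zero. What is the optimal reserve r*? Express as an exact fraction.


Step 1: For U[0,68], F(v) = v/68 and f(v) = 1/68
Step 2: phi(v) = v - (1 - v/68)/(1/68) = v - (68 - v) = 2v - 68
Step 3: Set phi(r*) = 0: 2r* - 68 = 0
Step 4: r* = 68/2 = 34 (the number of bidders n = 10 does not enter)

34


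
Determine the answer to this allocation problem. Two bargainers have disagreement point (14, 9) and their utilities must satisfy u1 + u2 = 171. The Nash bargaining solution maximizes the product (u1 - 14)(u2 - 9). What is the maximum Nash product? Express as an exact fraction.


Step 1: The Nash solution splits surplus symmetrically above the disagreement point
Step 2: u1 = (total + d1 - d2)/2 = (171 + 14 - 9)/2 = 88
Step 3: u2 = (total - d1 + d2)/2 = (171 - 14 + 9)/2 = 83
Step 4: Nash product = (88 - 14) * (83 - 9)
Step 5: = 74 * 74 = 5476

5476


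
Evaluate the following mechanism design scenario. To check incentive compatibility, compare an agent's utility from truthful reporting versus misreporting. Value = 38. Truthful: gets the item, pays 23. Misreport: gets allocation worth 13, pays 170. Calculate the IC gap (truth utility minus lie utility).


Step 1: U(truth) = value - payment = 38 - 23 = 15
Step 2: U(lie) = allocation - payment = 13 - 170 = -157
Step 3: IC gap = 15 - (-157) = 172

172
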